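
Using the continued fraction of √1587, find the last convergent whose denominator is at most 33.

√1587 = [39; 1, 5, 7, 13, 7, 5, 1, 78, …] (period length 8).
Convergents:
  p_0/q_0 = 39/1
  p_1/q_1 = 40/1
  p_2/q_2 = 239/6
  p_3/q_3 = 1713/43
q_2 = 6 ≤ 33 < 43 = q_3, so the answer is 239/6.

239/6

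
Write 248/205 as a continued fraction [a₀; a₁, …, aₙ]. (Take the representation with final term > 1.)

[1; 4, 1, 3, 3, 3]

248 = 1×205 + 43
205 = 4×43 + 33
43 = 1×33 + 10
33 = 3×10 + 3
10 = 3×3 + 1
3 = 3×1 + 0  (stop)
So 248/205 = [1; 4, 1, 3, 3, 3].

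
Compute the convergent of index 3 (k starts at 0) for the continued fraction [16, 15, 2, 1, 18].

739/46

Using pₖ = aₖpₖ₋₁ + pₖ₋₂, qₖ = aₖqₖ₋₁ + qₖ₋₂ (with p₋₁=1, p₋₂=0, q₋₁=0, q₋₂=1):
  k=0: a=16, p=16, q=1
  k=1: a=15, p=241, q=15
  k=2: a=2, p=498, q=31
  k=3: a=1, p=739, q=46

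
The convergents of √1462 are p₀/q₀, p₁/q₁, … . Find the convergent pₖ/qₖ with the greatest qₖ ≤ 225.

√1462 = [38; 4, 4, 4, 76, …] (period length 4).
Convergents:
  p_0/q_0 = 38/1
  p_1/q_1 = 153/4
  p_2/q_2 = 650/17
  p_3/q_3 = 2753/72
  p_4/q_4 = 209878/5489
q_3 = 72 ≤ 225 < 5489 = q_4, so the answer is 2753/72.

2753/72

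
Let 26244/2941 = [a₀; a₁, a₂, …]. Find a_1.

26244 = 8·2941 + 2716   →  a_0 = 8
2941 = 1·2716 + 225   →  a_1 = 1

1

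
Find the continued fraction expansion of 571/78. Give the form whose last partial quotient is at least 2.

571 = 7*78 + 25
78 = 3*25 + 3
25 = 8*3 + 1
3 = 3*1 + 0  (stop)
So 571/78 = [7; 3, 8, 3].

[7; 3, 8, 3]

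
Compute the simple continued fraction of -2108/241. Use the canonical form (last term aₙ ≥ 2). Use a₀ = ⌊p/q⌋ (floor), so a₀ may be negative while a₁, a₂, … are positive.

[-9; 3, 1, 19, 3]

-2108 = -9×241 + 61
241 = 3×61 + 58
61 = 1×58 + 3
58 = 19×3 + 1
3 = 3×1 + 0  (stop)
So -2108/241 = [-9; 3, 1, 19, 3].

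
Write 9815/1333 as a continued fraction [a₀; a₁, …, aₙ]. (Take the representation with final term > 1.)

9815 = 7*1333 + 484
1333 = 2*484 + 365
484 = 1*365 + 119
365 = 3*119 + 8
119 = 14*8 + 7
8 = 1*7 + 1
7 = 7*1 + 0  (stop)
So 9815/1333 = [7; 2, 1, 3, 14, 1, 7].

[7; 2, 1, 3, 14, 1, 7]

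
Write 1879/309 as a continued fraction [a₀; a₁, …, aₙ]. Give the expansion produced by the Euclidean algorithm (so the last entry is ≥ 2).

1879 = 6*309 + 25
309 = 12*25 + 9
25 = 2*9 + 7
9 = 1*7 + 2
7 = 3*2 + 1
2 = 2*1 + 0  (stop)
So 1879/309 = [6; 12, 2, 1, 3, 2].

[6; 12, 2, 1, 3, 2]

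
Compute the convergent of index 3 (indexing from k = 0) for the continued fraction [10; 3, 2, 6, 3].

Using pₖ = aₖpₖ₋₁ + pₖ₋₂, qₖ = aₖqₖ₋₁ + qₖ₋₂ (with p₋₁=1, p₋₂=0, q₋₁=0, q₋₂=1):
  k=0: a=10, p=10, q=1
  k=1: a=3, p=31, q=3
  k=2: a=2, p=72, q=7
  k=3: a=6, p=463, q=45

463/45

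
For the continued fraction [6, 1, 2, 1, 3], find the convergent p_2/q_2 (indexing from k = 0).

Using pₖ = aₖpₖ₋₁ + pₖ₋₂, qₖ = aₖqₖ₋₁ + qₖ₋₂ (with p₋₁=1, p₋₂=0, q₋₁=0, q₋₂=1):
  k=0: a=6, p=6, q=1
  k=1: a=1, p=7, q=1
  k=2: a=2, p=20, q=3

20/3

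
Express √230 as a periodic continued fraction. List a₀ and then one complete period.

a₀ = ⌊√230⌋ = 15.
With m₀=0, d₀=1 and mₖ₊₁ = dₖaₖ − mₖ, dₖ₊₁ = (n − mₖ₊₁²)/dₖ, aₖ₊₁ = ⌊(a₀+mₖ₊₁)/dₖ₊₁⌋:
  k=1: m=15, d=5, a=6
  k=2: m=15, d=1, a=30
d=1 and a=2a₀=30 at k=2, so the next step gives (m, d) = (15, 5) again — its k=1 value — and the period has length 2.

[15; 6, 30]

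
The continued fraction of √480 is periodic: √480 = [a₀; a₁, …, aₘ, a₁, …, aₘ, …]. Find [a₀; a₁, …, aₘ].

a₀ = ⌊√480⌋ = 21.

[21; 1, 9, 1, 42]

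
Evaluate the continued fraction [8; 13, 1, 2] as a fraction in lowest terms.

Using pₖ = aₖpₖ₋₁ + pₖ₋₂ and qₖ = aₖqₖ₋₁ + qₖ₋₂:
  k=0: a=8, p=8, q=1
  k=1: a=13, p=105, q=13
  k=2: a=1, p=113, q=14
  k=3: a=2, p=331, q=41

331/41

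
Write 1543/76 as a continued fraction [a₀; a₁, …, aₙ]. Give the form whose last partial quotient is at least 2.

1543 = 20*76 + 23
76 = 3*23 + 7
23 = 3*7 + 2
7 = 3*2 + 1
2 = 2*1 + 0  (stop)
So 1543/76 = [20; 3, 3, 3, 2].

[20; 3, 3, 3, 2]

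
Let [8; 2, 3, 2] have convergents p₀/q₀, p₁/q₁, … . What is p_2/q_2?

Using pₖ = aₖpₖ₋₁ + pₖ₋₂, qₖ = aₖqₖ₋₁ + qₖ₋₂ (with p₋₁=1, p₋₂=0, q₋₁=0, q₋₂=1):
  k=0: a=8, p=8, q=1
  k=1: a=2, p=17, q=2
  k=2: a=3, p=59, q=7

59/7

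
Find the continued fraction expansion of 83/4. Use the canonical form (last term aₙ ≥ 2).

83 = 20*4 + 3
4 = 1*3 + 1
3 = 3*1 + 0  (stop)
So 83/4 = [20; 1, 3].

[20; 1, 3]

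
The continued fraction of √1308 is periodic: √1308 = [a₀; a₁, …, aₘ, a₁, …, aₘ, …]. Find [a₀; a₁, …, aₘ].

[36; 6, 72]

a₀ = ⌊√1308⌋ = 36.
With m₀=0, d₀=1 and mₖ₊₁ = dₖaₖ − mₖ, dₖ₊₁ = (n − mₖ₊₁²)/dₖ, aₖ₊₁ = ⌊(a₀+mₖ₊₁)/dₖ₊₁⌋:
  k=1: m=36, d=12, a=6
  k=2: m=36, d=1, a=72
d=1 and a=2a₀=72 at k=2, so the next step gives (m, d) = (36, 12) again — its k=1 value — and the period has length 2.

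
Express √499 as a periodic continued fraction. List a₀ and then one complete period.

[22; 2, 1, 21, 1, 2, 44]

a₀ = ⌊√499⌋ = 22.
With m₀=0, d₀=1 and mₖ₊₁ = dₖaₖ − mₖ, dₖ₊₁ = (n − mₖ₊₁²)/dₖ, aₖ₊₁ = ⌊(a₀+mₖ₊₁)/dₖ₊₁⌋:
  k=1: m=22, d=15, a=2
  k=2: m=8, d=29, a=1
  k=3: m=21, d=2, a=21
  k=4: m=21, d=29, a=1
  k=5: m=8, d=15, a=2
  k=6: m=22, d=1, a=44
d=1 and a=2a₀=44 at k=6, so the next step gives (m, d) = (22, 15) again — its k=1 value — and the period has length 6.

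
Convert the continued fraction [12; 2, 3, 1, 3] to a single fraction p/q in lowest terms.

423/34

Using pₖ = aₖpₖ₋₁ + pₖ₋₂ and qₖ = aₖqₖ₋₁ + qₖ₋₂:
  k=0: a=12, p=12, q=1
  k=1: a=2, p=25, q=2
  k=2: a=3, p=87, q=7
  k=3: a=1, p=112, q=9
  k=4: a=3, p=423, q=34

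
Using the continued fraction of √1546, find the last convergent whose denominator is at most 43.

983/25

√1546 = [39; 3, 7, 1, 1, 7, 3, 78, …] (period length 7).
Convergents:
  p_0/q_0 = 39/1
  p_1/q_1 = 118/3
  p_2/q_2 = 865/22
  p_3/q_3 = 983/25
  p_4/q_4 = 1848/47
q_3 = 25 ≤ 43 < 47 = q_4, so the answer is 983/25.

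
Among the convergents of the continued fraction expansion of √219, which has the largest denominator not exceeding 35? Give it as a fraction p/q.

74/5

√219 = [14; 1, 3, 1, 28, …] (period length 4).
Convergents:
  p_0/q_0 = 14/1
  p_1/q_1 = 15/1
  p_2/q_2 = 59/4
  p_3/q_3 = 74/5
  p_4/q_4 = 2131/144
q_3 = 5 ≤ 35 < 144 = q_4, so the answer is 74/5.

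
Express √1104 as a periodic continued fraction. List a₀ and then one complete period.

a₀ = ⌊√1104⌋ = 33.
With m₀=0, d₀=1 and mₖ₊₁ = dₖaₖ − mₖ, dₖ₊₁ = (n − mₖ₊₁²)/dₖ, aₖ₊₁ = ⌊(a₀+mₖ₊₁)/dₖ₊₁⌋:
  k=1: m=33, d=15, a=4
  k=2: m=27, d=25, a=2
  k=3: m=23, d=23, a=2
  k=4: m=23, d=25, a=2
  k=5: m=27, d=15, a=4
  k=6: m=33, d=1, a=66
d=1 and a=2a₀=66 at k=6, so the next step gives (m, d) = (33, 15) again — its k=1 value — and the period has length 6.

[33; 4, 2, 2, 2, 4, 66]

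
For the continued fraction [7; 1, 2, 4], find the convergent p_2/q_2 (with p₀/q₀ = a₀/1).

Using pₖ = aₖpₖ₋₁ + pₖ₋₂, qₖ = aₖqₖ₋₁ + qₖ₋₂ (with p₋₁=1, p₋₂=0, q₋₁=0, q₋₂=1):
  k=0: a=7, p=7, q=1
  k=1: a=1, p=8, q=1
  k=2: a=2, p=23, q=3

23/3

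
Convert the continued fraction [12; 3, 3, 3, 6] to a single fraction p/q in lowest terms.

2559/208

Using pₖ = aₖpₖ₋₁ + pₖ₋₂ and qₖ = aₖqₖ₋₁ + qₖ₋₂:
  k=0: a=12, p=12, q=1
  k=1: a=3, p=37, q=3
  k=2: a=3, p=123, q=10
  k=3: a=3, p=406, q=33
  k=4: a=6, p=2559, q=208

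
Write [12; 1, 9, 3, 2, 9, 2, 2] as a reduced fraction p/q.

Using pₖ = aₖpₖ₋₁ + pₖ₋₂ and qₖ = aₖqₖ₋₁ + qₖ₋₂:
  k=0: a=12, p=12, q=1
  k=1: a=1, p=13, q=1
  k=2: a=9, p=129, q=10
  k=3: a=3, p=400, q=31
  k=4: a=2, p=929, q=72
  k=5: a=9, p=8761, q=679
  k=6: a=2, p=18451, q=1430
  k=7: a=2, p=45663, q=3539

45663/3539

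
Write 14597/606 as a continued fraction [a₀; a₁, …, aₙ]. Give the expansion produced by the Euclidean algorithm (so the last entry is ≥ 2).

[24; 11, 2, 3, 3, 2]

14597 = 24*606 + 53
606 = 11*53 + 23
53 = 2*23 + 7
23 = 3*7 + 2
7 = 3*2 + 1
2 = 2*1 + 0  (stop)
So 14597/606 = [24; 11, 2, 3, 3, 2].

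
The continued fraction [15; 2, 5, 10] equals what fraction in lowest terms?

Using pₖ = aₖpₖ₋₁ + pₖ₋₂ and qₖ = aₖqₖ₋₁ + qₖ₋₂:
  k=0: a=15, p=15, q=1
  k=1: a=2, p=31, q=2
  k=2: a=5, p=170, q=11
  k=3: a=10, p=1731, q=112

1731/112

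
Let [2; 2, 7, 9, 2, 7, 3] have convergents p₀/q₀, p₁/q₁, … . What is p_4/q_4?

Using pₖ = aₖpₖ₋₁ + pₖ₋₂, qₖ = aₖqₖ₋₁ + qₖ₋₂ (with p₋₁=1, p₋₂=0, q₋₁=0, q₋₂=1):
  k=0: a=2, p=2, q=1
  k=1: a=2, p=5, q=2
  k=2: a=7, p=37, q=15
  k=3: a=9, p=338, q=137
  k=4: a=2, p=713, q=289

713/289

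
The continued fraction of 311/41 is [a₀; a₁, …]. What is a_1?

1

311 = 7·41 + 24   →  a_0 = 7
41 = 1·24 + 17   →  a_1 = 1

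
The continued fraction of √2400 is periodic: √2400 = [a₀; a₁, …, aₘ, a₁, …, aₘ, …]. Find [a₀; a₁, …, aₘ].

a₀ = ⌊√2400⌋ = 48.
With m₀=0, d₀=1 and mₖ₊₁ = dₖaₖ − mₖ, dₖ₊₁ = (n − mₖ₊₁²)/dₖ, aₖ₊₁ = ⌊(a₀+mₖ₊₁)/dₖ₊₁⌋:
  k=1: m=48, d=96, a=1
  k=2: m=48, d=1, a=96
d=1 and a=2a₀=96 at k=2, so the next step gives (m, d) = (48, 96) again — its k=1 value — and the period has length 2.

[48; 1, 96]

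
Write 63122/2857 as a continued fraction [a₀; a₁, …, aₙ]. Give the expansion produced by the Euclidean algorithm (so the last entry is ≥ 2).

[22; 10, 1, 1, 1, 17, 5]

63122 = 22*2857 + 268
2857 = 10*268 + 177
268 = 1*177 + 91
177 = 1*91 + 86
91 = 1*86 + 5
86 = 17*5 + 1
5 = 5*1 + 0  (stop)
So 63122/2857 = [22; 10, 1, 1, 1, 17, 5].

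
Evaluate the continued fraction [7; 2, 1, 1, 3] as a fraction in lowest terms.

133/18

Fold from the inside: start with 3/1.
  1 + 1/3 = 4/3
  1 + 3/4 = 7/4
  2 + 4/7 = 18/7
  7 + 7/18 = 133/18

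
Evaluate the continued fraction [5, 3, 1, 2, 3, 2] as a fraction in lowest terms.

Using pₖ = aₖpₖ₋₁ + pₖ₋₂ and qₖ = aₖqₖ₋₁ + qₖ₋₂:
  k=0: a=5, p=5, q=1
  k=1: a=3, p=16, q=3
  k=2: a=1, p=21, q=4
  k=3: a=2, p=58, q=11
  k=4: a=3, p=195, q=37
  k=5: a=2, p=448, q=85

448/85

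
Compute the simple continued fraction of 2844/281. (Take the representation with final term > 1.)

[10; 8, 3, 1, 3, 2]

2844 = 10·281 + 34
281 = 8·34 + 9
34 = 3·9 + 7
9 = 1·7 + 2
7 = 3·2 + 1
2 = 2·1 + 0  (stop)
So 2844/281 = [10; 8, 3, 1, 3, 2].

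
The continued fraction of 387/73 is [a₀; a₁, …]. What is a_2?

3

387 = 5·73 + 22   →  a_0 = 5
73 = 3·22 + 7   →  a_1 = 3
22 = 3·7 + 1   →  a_2 = 3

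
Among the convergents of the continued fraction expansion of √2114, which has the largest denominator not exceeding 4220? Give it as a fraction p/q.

192419/4185

√2114 = [45; 1, 44, 1, 90, …] (period length 4).
Convergents:
  p_0/q_0 = 45/1
  p_1/q_1 = 46/1
  p_2/q_2 = 2069/45
  p_3/q_3 = 2115/46
  p_4/q_4 = 192419/4185
  p_5/q_5 = 194534/4231
q_4 = 4185 ≤ 4220 < 4231 = q_5, so the answer is 192419/4185.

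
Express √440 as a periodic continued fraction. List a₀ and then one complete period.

a₀ = ⌊√440⌋ = 20.
With m₀=0, d₀=1 and mₖ₊₁ = dₖaₖ − mₖ, dₖ₊₁ = (n − mₖ₊₁²)/dₖ, aₖ₊₁ = ⌊(a₀+mₖ₊₁)/dₖ₊₁⌋:
  k=1: m=20, d=40, a=1
  k=2: m=20, d=1, a=40
d=1 and a=2a₀=40 at k=2, so the next step gives (m, d) = (20, 40) again — its k=1 value — and the period has length 2.

[20; 1, 40]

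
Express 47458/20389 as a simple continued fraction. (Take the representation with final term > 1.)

47458 = 2·20389 + 6680
20389 = 3·6680 + 349
6680 = 19·349 + 49
349 = 7·49 + 6
49 = 8·6 + 1
6 = 6·1 + 0  (stop)
So 47458/20389 = [2; 3, 19, 7, 8, 6].

[2; 3, 19, 7, 8, 6]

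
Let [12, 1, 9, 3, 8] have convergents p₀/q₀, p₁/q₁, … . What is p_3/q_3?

400/31

Using pₖ = aₖpₖ₋₁ + pₖ₋₂, qₖ = aₖqₖ₋₁ + qₖ₋₂ (with p₋₁=1, p₋₂=0, q₋₁=0, q₋₂=1):
  k=0: a=12, p=12, q=1
  k=1: a=1, p=13, q=1
  k=2: a=9, p=129, q=10
  k=3: a=3, p=400, q=31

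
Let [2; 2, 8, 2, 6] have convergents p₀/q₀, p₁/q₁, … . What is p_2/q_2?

Using pₖ = aₖpₖ₋₁ + pₖ₋₂, qₖ = aₖqₖ₋₁ + qₖ₋₂ (with p₋₁=1, p₋₂=0, q₋₁=0, q₋₂=1):
  k=0: a=2, p=2, q=1
  k=1: a=2, p=5, q=2
  k=2: a=8, p=42, q=17

42/17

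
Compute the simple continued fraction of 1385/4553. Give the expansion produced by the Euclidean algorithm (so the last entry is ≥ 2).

1385 = 0*4553 + 1385
4553 = 3*1385 + 398
1385 = 3*398 + 191
398 = 2*191 + 16
191 = 11*16 + 15
16 = 1*15 + 1
15 = 15*1 + 0  (stop)
So 1385/4553 = [0; 3, 3, 2, 11, 1, 15].

[0; 3, 3, 2, 11, 1, 15]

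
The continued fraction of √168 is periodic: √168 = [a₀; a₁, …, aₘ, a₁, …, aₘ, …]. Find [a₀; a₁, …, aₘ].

[12; 1, 24]

a₀ = ⌊√168⌋ = 12.
With m₀=0, d₀=1 and mₖ₊₁ = dₖaₖ − mₖ, dₖ₊₁ = (n − mₖ₊₁²)/dₖ, aₖ₊₁ = ⌊(a₀+mₖ₊₁)/dₖ₊₁⌋:
  k=1: m=12, d=24, a=1
  k=2: m=12, d=1, a=24
d=1 and a=2a₀=24 at k=2, so the next step gives (m, d) = (12, 24) again — its k=1 value — and the period has length 2.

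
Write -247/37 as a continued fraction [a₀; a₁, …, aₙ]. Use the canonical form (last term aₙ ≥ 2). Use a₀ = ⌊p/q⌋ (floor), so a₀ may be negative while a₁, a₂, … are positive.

-247 = -7*37 + 12
37 = 3*12 + 1
12 = 12*1 + 0  (stop)
So -247/37 = [-7; 3, 12].

[-7; 3, 12]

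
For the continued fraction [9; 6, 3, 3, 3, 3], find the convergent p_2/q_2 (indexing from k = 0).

174/19

Using pₖ = aₖpₖ₋₁ + pₖ₋₂, qₖ = aₖqₖ₋₁ + qₖ₋₂ (with p₋₁=1, p₋₂=0, q₋₁=0, q₋₂=1):
  k=0: a=9, p=9, q=1
  k=1: a=6, p=55, q=6
  k=2: a=3, p=174, q=19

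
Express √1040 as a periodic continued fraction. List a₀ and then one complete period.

[32; 4, 64]

a₀ = ⌊√1040⌋ = 32.
With m₀=0, d₀=1 and mₖ₊₁ = dₖaₖ − mₖ, dₖ₊₁ = (n − mₖ₊₁²)/dₖ, aₖ₊₁ = ⌊(a₀+mₖ₊₁)/dₖ₊₁⌋:
  k=1: m=32, d=16, a=4
  k=2: m=32, d=1, a=64
d=1 and a=2a₀=64 at k=2, so the next step gives (m, d) = (32, 16) again — its k=1 value — and the period has length 2.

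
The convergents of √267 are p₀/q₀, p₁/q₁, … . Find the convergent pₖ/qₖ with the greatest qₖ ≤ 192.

2402/147

√267 = [16; 2, 1, 15, 1, 2, 32, …] (period length 6).
Convergents:
  p_0/q_0 = 16/1
  p_1/q_1 = 33/2
  p_2/q_2 = 49/3
  p_3/q_3 = 768/47
  p_4/q_4 = 817/50
  p_5/q_5 = 2402/147
  p_6/q_6 = 77681/4754
q_5 = 147 ≤ 192 < 4754 = q_6, so the answer is 2402/147.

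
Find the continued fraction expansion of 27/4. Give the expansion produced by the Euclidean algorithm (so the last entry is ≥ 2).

[6; 1, 3]

27 = 6×4 + 3
4 = 1×3 + 1
3 = 3×1 + 0  (stop)
So 27/4 = [6; 1, 3].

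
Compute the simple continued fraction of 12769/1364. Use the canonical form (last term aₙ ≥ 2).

[9; 2, 1, 3, 3, 2, 16]

12769 = 9×1364 + 493
1364 = 2×493 + 378
493 = 1×378 + 115
378 = 3×115 + 33
115 = 3×33 + 16
33 = 2×16 + 1
16 = 16×1 + 0  (stop)
So 12769/1364 = [9; 2, 1, 3, 3, 2, 16].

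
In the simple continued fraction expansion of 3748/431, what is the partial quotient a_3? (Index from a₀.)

3748 = 8·431 + 300   →  a_0 = 8
431 = 1·300 + 131   →  a_1 = 1
300 = 2·131 + 38   →  a_2 = 2
131 = 3·38 + 17   →  a_3 = 3

3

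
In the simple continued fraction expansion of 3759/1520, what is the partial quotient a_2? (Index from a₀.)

8

3759 = 2·1520 + 719   →  a_0 = 2
1520 = 2·719 + 82   →  a_1 = 2
719 = 8·82 + 63   →  a_2 = 8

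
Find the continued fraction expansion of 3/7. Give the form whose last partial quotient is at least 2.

[0; 2, 3]

3 = 0*7 + 3
7 = 2*3 + 1
3 = 3*1 + 0  (stop)
So 3/7 = [0; 2, 3].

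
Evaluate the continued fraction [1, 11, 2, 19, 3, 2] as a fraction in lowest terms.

3459/3182

Fold from the inside: start with 2/1.
  3 + 1/2 = 7/2
  19 + 2/7 = 135/7
  2 + 7/135 = 277/135
  11 + 135/277 = 3182/277
  1 + 277/3182 = 3459/3182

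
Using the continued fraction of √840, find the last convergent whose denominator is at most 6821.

√840 = [28; 1, 56, …] (period length 2).
Convergents:
  p_0/q_0 = 28/1
  p_1/q_1 = 29/1
  p_2/q_2 = 1652/57
  p_3/q_3 = 1681/58
  p_4/q_4 = 95788/3305
  p_5/q_5 = 97469/3363
  p_6/q_6 = 5554052/191633
q_5 = 3363 ≤ 6821 < 191633 = q_6, so the answer is 97469/3363.

97469/3363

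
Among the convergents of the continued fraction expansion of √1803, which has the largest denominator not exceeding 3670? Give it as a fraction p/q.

√1803 = [42; 2, 6, 28, 6, 2, 84, …] (period length 6).
Convergents:
  p_0/q_0 = 42/1
  p_1/q_1 = 85/2
  p_2/q_2 = 552/13
  p_3/q_3 = 15541/366
  p_4/q_4 = 93798/2209
  p_5/q_5 = 203137/4784
q_4 = 2209 ≤ 3670 < 4784 = q_5, so the answer is 93798/2209.

93798/2209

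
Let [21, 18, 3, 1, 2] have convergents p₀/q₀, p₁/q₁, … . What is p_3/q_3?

Using pₖ = aₖpₖ₋₁ + pₖ₋₂, qₖ = aₖqₖ₋₁ + qₖ₋₂ (with p₋₁=1, p₋₂=0, q₋₁=0, q₋₂=1):
  k=0: a=21, p=21, q=1
  k=1: a=18, p=379, q=18
  k=2: a=3, p=1158, q=55
  k=3: a=1, p=1537, q=73

1537/73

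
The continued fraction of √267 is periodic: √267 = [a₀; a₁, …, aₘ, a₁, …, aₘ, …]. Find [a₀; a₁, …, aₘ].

[16; 2, 1, 15, 1, 2, 32]

a₀ = ⌊√267⌋ = 16.
With m₀=0, d₀=1 and mₖ₊₁ = dₖaₖ − mₖ, dₖ₊₁ = (n − mₖ₊₁²)/dₖ, aₖ₊₁ = ⌊(a₀+mₖ₊₁)/dₖ₊₁⌋:
  k=1: m=16, d=11, a=2
  k=2: m=6, d=21, a=1
  k=3: m=15, d=2, a=15
  k=4: m=15, d=21, a=1
  k=5: m=6, d=11, a=2
  k=6: m=16, d=1, a=32
d=1 and a=2a₀=32 at k=6, so the next step gives (m, d) = (16, 11) again — its k=1 value — and the period has length 6.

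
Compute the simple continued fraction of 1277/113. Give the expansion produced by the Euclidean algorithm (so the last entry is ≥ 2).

[11; 3, 3, 11]

1277 = 11*113 + 34
113 = 3*34 + 11
34 = 3*11 + 1
11 = 11*1 + 0  (stop)
So 1277/113 = [11; 3, 3, 11].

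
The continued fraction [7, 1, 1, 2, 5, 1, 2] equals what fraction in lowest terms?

Using pₖ = aₖpₖ₋₁ + pₖ₋₂ and qₖ = aₖqₖ₋₁ + qₖ₋₂:
  k=0: a=7, p=7, q=1
  k=1: a=1, p=8, q=1
  k=2: a=1, p=15, q=2
  k=3: a=2, p=38, q=5
  k=4: a=5, p=205, q=27
  k=5: a=1, p=243, q=32
  k=6: a=2, p=691, q=91

691/91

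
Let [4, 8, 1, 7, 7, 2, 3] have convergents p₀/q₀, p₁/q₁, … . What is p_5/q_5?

Using pₖ = aₖpₖ₋₁ + pₖ₋₂, qₖ = aₖqₖ₋₁ + qₖ₋₂ (with p₋₁=1, p₋₂=0, q₋₁=0, q₋₂=1):
  k=0: a=4, p=4, q=1
  k=1: a=8, p=33, q=8
  k=2: a=1, p=37, q=9
  k=3: a=7, p=292, q=71
  k=4: a=7, p=2081, q=506
  k=5: a=2, p=4454, q=1083

4454/1083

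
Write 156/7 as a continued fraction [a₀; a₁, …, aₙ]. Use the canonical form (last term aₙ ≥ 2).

156 = 22·7 + 2
7 = 3·2 + 1
2 = 2·1 + 0  (stop)
So 156/7 = [22; 3, 2].

[22; 3, 2]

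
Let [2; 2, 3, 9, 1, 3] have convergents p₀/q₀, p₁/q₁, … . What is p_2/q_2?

17/7

Using pₖ = aₖpₖ₋₁ + pₖ₋₂, qₖ = aₖqₖ₋₁ + qₖ₋₂ (with p₋₁=1, p₋₂=0, q₋₁=0, q₋₂=1):
  k=0: a=2, p=2, q=1
  k=1: a=2, p=5, q=2
  k=2: a=3, p=17, q=7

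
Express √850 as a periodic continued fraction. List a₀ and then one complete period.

[29; 6, 2, 6, 58]

a₀ = ⌊√850⌋ = 29.
With m₀=0, d₀=1 and mₖ₊₁ = dₖaₖ − mₖ, dₖ₊₁ = (n − mₖ₊₁²)/dₖ, aₖ₊₁ = ⌊(a₀+mₖ₊₁)/dₖ₊₁⌋:
  k=1: m=29, d=9, a=6
  k=2: m=25, d=25, a=2
  k=3: m=25, d=9, a=6
  k=4: m=29, d=1, a=58
d=1 and a=2a₀=58 at k=4, so the next step gives (m, d) = (29, 9) again — its k=1 value — and the period has length 4.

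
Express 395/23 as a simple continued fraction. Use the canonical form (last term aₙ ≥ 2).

[17; 5, 1, 3]

395 = 17·23 + 4
23 = 5·4 + 3
4 = 1·3 + 1
3 = 3·1 + 0  (stop)
So 395/23 = [17; 5, 1, 3].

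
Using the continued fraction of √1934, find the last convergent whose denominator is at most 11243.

170236/3871

√1934 = [43; 1, 42, 1, 86, …] (period length 4).
Convergents:
  p_0/q_0 = 43/1
  p_1/q_1 = 44/1
  p_2/q_2 = 1891/43
  p_3/q_3 = 1935/44
  p_4/q_4 = 168301/3827
  p_5/q_5 = 170236/3871
  p_6/q_6 = 7318213/166409
q_5 = 3871 ≤ 11243 < 166409 = q_6, so the answer is 170236/3871.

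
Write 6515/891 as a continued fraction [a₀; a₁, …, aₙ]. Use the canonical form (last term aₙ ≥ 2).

6515 = 7·891 + 278
891 = 3·278 + 57
278 = 4·57 + 50
57 = 1·50 + 7
50 = 7·7 + 1
7 = 7·1 + 0  (stop)
So 6515/891 = [7; 3, 4, 1, 7, 7].

[7; 3, 4, 1, 7, 7]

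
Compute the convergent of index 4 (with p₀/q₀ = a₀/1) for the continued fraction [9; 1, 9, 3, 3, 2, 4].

Using pₖ = aₖpₖ₋₁ + pₖ₋₂, qₖ = aₖqₖ₋₁ + qₖ₋₂ (with p₋₁=1, p₋₂=0, q₋₁=0, q₋₂=1):
  k=0: a=9, p=9, q=1
  k=1: a=1, p=10, q=1
  k=2: a=9, p=99, q=10
  k=3: a=3, p=307, q=31
  k=4: a=3, p=1020, q=103

1020/103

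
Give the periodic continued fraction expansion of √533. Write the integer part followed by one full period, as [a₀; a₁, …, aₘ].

a₀ = ⌊√533⌋ = 23.
With m₀=0, d₀=1 and mₖ₊₁ = dₖaₖ − mₖ, dₖ₊₁ = (n − mₖ₊₁²)/dₖ, aₖ₊₁ = ⌊(a₀+mₖ₊₁)/dₖ₊₁⌋:
  k=1: m=23, d=4, a=11
  k=2: m=21, d=23, a=1
  k=3: m=2, d=23, a=1
  k=4: m=21, d=4, a=11
  k=5: m=23, d=1, a=46
d=1 and a=2a₀=46 at k=5, so the next step gives (m, d) = (23, 4) again — its k=1 value — and the period has length 5.

[23; 11, 1, 1, 11, 46]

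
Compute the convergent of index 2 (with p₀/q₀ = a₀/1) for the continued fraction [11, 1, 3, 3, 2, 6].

47/4

Using pₖ = aₖpₖ₋₁ + pₖ₋₂, qₖ = aₖqₖ₋₁ + qₖ₋₂ (with p₋₁=1, p₋₂=0, q₋₁=0, q₋₂=1):
  k=0: a=11, p=11, q=1
  k=1: a=1, p=12, q=1
  k=2: a=3, p=47, q=4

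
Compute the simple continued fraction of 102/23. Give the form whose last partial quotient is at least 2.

102 = 4·23 + 10
23 = 2·10 + 3
10 = 3·3 + 1
3 = 3·1 + 0  (stop)
So 102/23 = [4; 2, 3, 3].

[4; 2, 3, 3]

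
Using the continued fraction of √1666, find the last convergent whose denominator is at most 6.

√1666 = [40; 1, 4, 2, 4, 1, 80, …] (period length 6).
Convergents:
  p_0/q_0 = 40/1
  p_1/q_1 = 41/1
  p_2/q_2 = 204/5
  p_3/q_3 = 449/11
q_2 = 5 ≤ 6 < 11 = q_3, so the answer is 204/5.

204/5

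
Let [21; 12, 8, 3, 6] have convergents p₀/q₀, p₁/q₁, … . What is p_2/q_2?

2045/97

Using pₖ = aₖpₖ₋₁ + pₖ₋₂, qₖ = aₖqₖ₋₁ + qₖ₋₂ (with p₋₁=1, p₋₂=0, q₋₁=0, q₋₂=1):
  k=0: a=21, p=21, q=1
  k=1: a=12, p=253, q=12
  k=2: a=8, p=2045, q=97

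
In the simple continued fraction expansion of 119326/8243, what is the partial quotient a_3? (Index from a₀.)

119326 = 14·8243 + 3924   →  a_0 = 14
8243 = 2·3924 + 395   →  a_1 = 2
3924 = 9·395 + 369   →  a_2 = 9
395 = 1·369 + 26   →  a_3 = 1

1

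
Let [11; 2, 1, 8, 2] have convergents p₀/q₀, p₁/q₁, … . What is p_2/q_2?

34/3

Using pₖ = aₖpₖ₋₁ + pₖ₋₂, qₖ = aₖqₖ₋₁ + qₖ₋₂ (with p₋₁=1, p₋₂=0, q₋₁=0, q₋₂=1):
  k=0: a=11, p=11, q=1
  k=1: a=2, p=23, q=2
  k=2: a=1, p=34, q=3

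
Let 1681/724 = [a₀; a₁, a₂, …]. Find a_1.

1681 = 2·724 + 233   →  a_0 = 2
724 = 3·233 + 25   →  a_1 = 3

3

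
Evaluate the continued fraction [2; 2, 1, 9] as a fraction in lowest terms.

68/29

Using pₖ = aₖpₖ₋₁ + pₖ₋₂ and qₖ = aₖqₖ₋₁ + qₖ₋₂:
  k=0: a=2, p=2, q=1
  k=1: a=2, p=5, q=2
  k=2: a=1, p=7, q=3
  k=3: a=9, p=68, q=29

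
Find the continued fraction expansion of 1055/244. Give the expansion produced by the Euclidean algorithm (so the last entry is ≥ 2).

[4; 3, 11, 3, 2]

1055 = 4·244 + 79
244 = 3·79 + 7
79 = 11·7 + 2
7 = 3·2 + 1
2 = 2·1 + 0  (stop)
So 1055/244 = [4; 3, 11, 3, 2].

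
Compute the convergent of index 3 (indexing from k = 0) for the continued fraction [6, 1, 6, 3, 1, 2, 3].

Using pₖ = aₖpₖ₋₁ + pₖ₋₂, qₖ = aₖqₖ₋₁ + qₖ₋₂ (with p₋₁=1, p₋₂=0, q₋₁=0, q₋₂=1):
  k=0: a=6, p=6, q=1
  k=1: a=1, p=7, q=1
  k=2: a=6, p=48, q=7
  k=3: a=3, p=151, q=22

151/22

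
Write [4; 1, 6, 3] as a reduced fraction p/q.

107/22

Using pₖ = aₖpₖ₋₁ + pₖ₋₂ and qₖ = aₖqₖ₋₁ + qₖ₋₂:
  k=0: a=4, p=4, q=1
  k=1: a=1, p=5, q=1
  k=2: a=6, p=34, q=7
  k=3: a=3, p=107, q=22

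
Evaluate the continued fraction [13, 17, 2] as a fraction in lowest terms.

Fold from the inside: start with 2/1.
  17 + 1/2 = 35/2
  13 + 2/35 = 457/35

457/35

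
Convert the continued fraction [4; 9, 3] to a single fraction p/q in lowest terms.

Fold from the inside: start with 3/1.
  9 + 1/3 = 28/3
  4 + 3/28 = 115/28

115/28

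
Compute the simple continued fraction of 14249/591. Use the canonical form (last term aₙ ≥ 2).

14249 = 24·591 + 65
591 = 9·65 + 6
65 = 10·6 + 5
6 = 1·5 + 1
5 = 5·1 + 0  (stop)
So 14249/591 = [24; 9, 10, 1, 5].

[24; 9, 10, 1, 5]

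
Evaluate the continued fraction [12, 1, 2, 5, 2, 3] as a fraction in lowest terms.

Fold from the inside: start with 3/1.
  2 + 1/3 = 7/3
  5 + 3/7 = 38/7
  2 + 7/38 = 83/38
  1 + 38/83 = 121/83
  12 + 83/121 = 1535/121

1535/121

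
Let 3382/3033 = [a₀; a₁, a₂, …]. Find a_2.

1

3382 = 1·3033 + 349   →  a_0 = 1
3033 = 8·349 + 241   →  a_1 = 8
349 = 1·241 + 108   →  a_2 = 1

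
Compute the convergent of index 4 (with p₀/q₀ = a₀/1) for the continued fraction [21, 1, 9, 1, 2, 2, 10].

Using pₖ = aₖpₖ₋₁ + pₖ₋₂, qₖ = aₖqₖ₋₁ + qₖ₋₂ (with p₋₁=1, p₋₂=0, q₋₁=0, q₋₂=1):
  k=0: a=21, p=21, q=1
  k=1: a=1, p=22, q=1
  k=2: a=9, p=219, q=10
  k=3: a=1, p=241, q=11
  k=4: a=2, p=701, q=32

701/32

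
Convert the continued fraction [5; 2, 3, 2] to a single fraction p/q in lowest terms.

87/16

Fold from the inside: start with 2/1.
  3 + 1/2 = 7/2
  2 + 2/7 = 16/7
  5 + 7/16 = 87/16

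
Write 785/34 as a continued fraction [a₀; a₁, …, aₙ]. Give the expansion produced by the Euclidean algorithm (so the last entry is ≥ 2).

785 = 23*34 + 3
34 = 11*3 + 1
3 = 3*1 + 0  (stop)
So 785/34 = [23; 11, 3].

[23; 11, 3]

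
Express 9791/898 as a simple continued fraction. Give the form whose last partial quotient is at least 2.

9791 = 10*898 + 811
898 = 1*811 + 87
811 = 9*87 + 28
87 = 3*28 + 3
28 = 9*3 + 1
3 = 3*1 + 0  (stop)
So 9791/898 = [10; 1, 9, 3, 9, 3].

[10; 1, 9, 3, 9, 3]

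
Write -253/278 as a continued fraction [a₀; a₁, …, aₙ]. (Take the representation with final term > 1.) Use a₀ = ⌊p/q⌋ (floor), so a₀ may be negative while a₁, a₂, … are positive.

-253 = -1·278 + 25
278 = 11·25 + 3
25 = 8·3 + 1
3 = 3·1 + 0  (stop)
So -253/278 = [-1; 11, 8, 3].

[-1; 11, 8, 3]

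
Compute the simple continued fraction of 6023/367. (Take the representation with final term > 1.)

6023 = 16·367 + 151
367 = 2·151 + 65
151 = 2·65 + 21
65 = 3·21 + 2
21 = 10·2 + 1
2 = 2·1 + 0  (stop)
So 6023/367 = [16; 2, 2, 3, 10, 2].

[16; 2, 2, 3, 10, 2]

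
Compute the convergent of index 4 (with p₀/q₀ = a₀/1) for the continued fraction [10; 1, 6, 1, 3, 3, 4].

337/31

Using pₖ = aₖpₖ₋₁ + pₖ₋₂, qₖ = aₖqₖ₋₁ + qₖ₋₂ (with p₋₁=1, p₋₂=0, q₋₁=0, q₋₂=1):
  k=0: a=10, p=10, q=1
  k=1: a=1, p=11, q=1
  k=2: a=6, p=76, q=7
  k=3: a=1, p=87, q=8
  k=4: a=3, p=337, q=31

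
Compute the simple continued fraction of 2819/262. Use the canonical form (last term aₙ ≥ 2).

[10; 1, 3, 6, 3, 3]

2819 = 10*262 + 199
262 = 1*199 + 63
199 = 3*63 + 10
63 = 6*10 + 3
10 = 3*3 + 1
3 = 3*1 + 0  (stop)
So 2819/262 = [10; 1, 3, 6, 3, 3].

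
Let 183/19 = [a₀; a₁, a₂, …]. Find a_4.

183 = 9·19 + 12   →  a_0 = 9
19 = 1·12 + 7   →  a_1 = 1
12 = 1·7 + 5   →  a_2 = 1
7 = 1·5 + 2   →  a_3 = 1
5 = 2·2 + 1   →  a_4 = 2

2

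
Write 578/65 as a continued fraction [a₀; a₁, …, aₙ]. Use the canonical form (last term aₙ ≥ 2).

[8; 1, 8, 3, 2]

578 = 8×65 + 58
65 = 1×58 + 7
58 = 8×7 + 2
7 = 3×2 + 1
2 = 2×1 + 0  (stop)
So 578/65 = [8; 1, 8, 3, 2].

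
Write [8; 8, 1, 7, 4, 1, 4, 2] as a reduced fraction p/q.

31331/3862

Fold from the inside: start with 2/1.
  4 + 1/2 = 9/2
  1 + 2/9 = 11/9
  4 + 9/11 = 53/11
  7 + 11/53 = 382/53
  1 + 53/382 = 435/382
  8 + 382/435 = 3862/435
  8 + 435/3862 = 31331/3862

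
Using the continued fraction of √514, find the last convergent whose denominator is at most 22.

68/3

√514 = [22; 1, 2, 22, 2, 1, 44, …] (period length 6).
Convergents:
  p_0/q_0 = 22/1
  p_1/q_1 = 23/1
  p_2/q_2 = 68/3
  p_3/q_3 = 1519/67
q_2 = 3 ≤ 22 < 67 = q_3, so the answer is 68/3.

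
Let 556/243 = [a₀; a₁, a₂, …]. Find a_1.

556 = 2·243 + 70   →  a_0 = 2
243 = 3·70 + 33   →  a_1 = 3

3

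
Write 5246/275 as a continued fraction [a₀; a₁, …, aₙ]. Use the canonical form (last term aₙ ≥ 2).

[19; 13, 10, 2]

5246 = 19×275 + 21
275 = 13×21 + 2
21 = 10×2 + 1
2 = 2×1 + 0  (stop)
So 5246/275 = [19; 13, 10, 2].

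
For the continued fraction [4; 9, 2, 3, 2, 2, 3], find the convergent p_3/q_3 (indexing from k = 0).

Using pₖ = aₖpₖ₋₁ + pₖ₋₂, qₖ = aₖqₖ₋₁ + qₖ₋₂ (with p₋₁=1, p₋₂=0, q₋₁=0, q₋₂=1):
  k=0: a=4, p=4, q=1
  k=1: a=9, p=37, q=9
  k=2: a=2, p=78, q=19
  k=3: a=3, p=271, q=66

271/66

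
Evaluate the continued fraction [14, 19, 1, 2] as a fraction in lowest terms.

Using pₖ = aₖpₖ₋₁ + pₖ₋₂ and qₖ = aₖqₖ₋₁ + qₖ₋₂:
  k=0: a=14, p=14, q=1
  k=1: a=19, p=267, q=19
  k=2: a=1, p=281, q=20
  k=3: a=2, p=829, q=59

829/59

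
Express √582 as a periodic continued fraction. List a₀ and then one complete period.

a₀ = ⌊√582⌋ = 24.
With m₀=0, d₀=1 and mₖ₊₁ = dₖaₖ − mₖ, dₖ₊₁ = (n − mₖ₊₁²)/dₖ, aₖ₊₁ = ⌊(a₀+mₖ₊₁)/dₖ₊₁⌋:
  k=1: m=24, d=6, a=8
  k=2: m=24, d=1, a=48
d=1 and a=2a₀=48 at k=2, so the next step gives (m, d) = (24, 6) again — its k=1 value — and the period has length 2.

[24; 8, 48]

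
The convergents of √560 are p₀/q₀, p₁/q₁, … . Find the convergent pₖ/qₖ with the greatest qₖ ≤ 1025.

10081/426

√560 = [23; 1, 1, 1, 46, …] (period length 4).
Convergents:
  p_0/q_0 = 23/1
  p_1/q_1 = 24/1
  p_2/q_2 = 47/2
  p_3/q_3 = 71/3
  p_4/q_4 = 3313/140
  p_5/q_5 = 3384/143
  p_6/q_6 = 6697/283
  p_7/q_7 = 10081/426
  p_8/q_8 = 470423/19879
q_7 = 426 ≤ 1025 < 19879 = q_8, so the answer is 10081/426.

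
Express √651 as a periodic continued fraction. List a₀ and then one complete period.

[25; 1, 1, 16, 1, 1, 50]

a₀ = ⌊√651⌋ = 25.
With m₀=0, d₀=1 and mₖ₊₁ = dₖaₖ − mₖ, dₖ₊₁ = (n − mₖ₊₁²)/dₖ, aₖ₊₁ = ⌊(a₀+mₖ₊₁)/dₖ₊₁⌋:
  k=1: m=25, d=26, a=1
  k=2: m=1, d=25, a=1
  k=3: m=24, d=3, a=16
  k=4: m=24, d=25, a=1
  k=5: m=1, d=26, a=1
  k=6: m=25, d=1, a=50
d=1 and a=2a₀=50 at k=6, so the next step gives (m, d) = (25, 26) again — its k=1 value — and the period has length 6.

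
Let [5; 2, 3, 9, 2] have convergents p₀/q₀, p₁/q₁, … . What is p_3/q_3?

353/65

Using pₖ = aₖpₖ₋₁ + pₖ₋₂, qₖ = aₖqₖ₋₁ + qₖ₋₂ (with p₋₁=1, p₋₂=0, q₋₁=0, q₋₂=1):
  k=0: a=5, p=5, q=1
  k=1: a=2, p=11, q=2
  k=2: a=3, p=38, q=7
  k=3: a=9, p=353, q=65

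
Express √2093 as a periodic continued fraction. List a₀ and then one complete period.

a₀ = ⌊√2093⌋ = 45.
With m₀=0, d₀=1 and mₖ₊₁ = dₖaₖ − mₖ, dₖ₊₁ = (n − mₖ₊₁²)/dₖ, aₖ₊₁ = ⌊(a₀+mₖ₊₁)/dₖ₊₁⌋:
  k=1: m=45, d=68, a=1
  k=2: m=23, d=23, a=2
  k=3: m=23, d=68, a=1
  k=4: m=45, d=1, a=90
d=1 and a=2a₀=90 at k=4, so the next step gives (m, d) = (45, 68) again — its k=1 value — and the period has length 4.

[45; 1, 2, 1, 90]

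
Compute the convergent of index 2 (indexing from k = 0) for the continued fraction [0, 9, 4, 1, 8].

4/37

Using pₖ = aₖpₖ₋₁ + pₖ₋₂, qₖ = aₖqₖ₋₁ + qₖ₋₂ (with p₋₁=1, p₋₂=0, q₋₁=0, q₋₂=1):
  k=0: a=0, p=0, q=1
  k=1: a=9, p=1, q=9
  k=2: a=4, p=4, q=37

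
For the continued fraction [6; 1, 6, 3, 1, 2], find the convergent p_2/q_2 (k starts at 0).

Using pₖ = aₖpₖ₋₁ + pₖ₋₂, qₖ = aₖqₖ₋₁ + qₖ₋₂ (with p₋₁=1, p₋₂=0, q₋₁=0, q₋₂=1):
  k=0: a=6, p=6, q=1
  k=1: a=1, p=7, q=1
  k=2: a=6, p=48, q=7

48/7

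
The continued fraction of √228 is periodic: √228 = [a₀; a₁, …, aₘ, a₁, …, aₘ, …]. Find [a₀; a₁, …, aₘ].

[15; 10, 30]

a₀ = ⌊√228⌋ = 15.
With m₀=0, d₀=1 and mₖ₊₁ = dₖaₖ − mₖ, dₖ₊₁ = (n − mₖ₊₁²)/dₖ, aₖ₊₁ = ⌊(a₀+mₖ₊₁)/dₖ₊₁⌋:
  k=1: m=15, d=3, a=10
  k=2: m=15, d=1, a=30
d=1 and a=2a₀=30 at k=2, so the next step gives (m, d) = (15, 3) again — its k=1 value — and the period has length 2.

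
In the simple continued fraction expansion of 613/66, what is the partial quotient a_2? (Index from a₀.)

613 = 9·66 + 19   →  a_0 = 9
66 = 3·19 + 9   →  a_1 = 3
19 = 2·9 + 1   →  a_2 = 2

2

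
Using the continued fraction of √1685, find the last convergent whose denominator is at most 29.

√1685 = [41; 20, 1, 1, 20, 82, …] (period length 5).
Convergents:
  p_0/q_0 = 41/1
  p_1/q_1 = 821/20
  p_2/q_2 = 862/21
  p_3/q_3 = 1683/41
q_2 = 21 ≤ 29 < 41 = q_3, so the answer is 862/21.

862/21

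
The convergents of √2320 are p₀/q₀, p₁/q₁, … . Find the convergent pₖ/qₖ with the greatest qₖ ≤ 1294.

√2320 = [48; 6, 96, …] (period length 2).
Convergents:
  p_0/q_0 = 48/1
  p_1/q_1 = 289/6
  p_2/q_2 = 27792/577
  p_3/q_3 = 167041/3468
q_2 = 577 ≤ 1294 < 3468 = q_3, so the answer is 27792/577.

27792/577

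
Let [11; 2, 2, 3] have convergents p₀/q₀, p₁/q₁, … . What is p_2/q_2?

Using pₖ = aₖpₖ₋₁ + pₖ₋₂, qₖ = aₖqₖ₋₁ + qₖ₋₂ (with p₋₁=1, p₋₂=0, q₋₁=0, q₋₂=1):
  k=0: a=11, p=11, q=1
  k=1: a=2, p=23, q=2
  k=2: a=2, p=57, q=5

57/5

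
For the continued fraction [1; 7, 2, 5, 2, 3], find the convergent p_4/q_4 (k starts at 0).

203/179

Using pₖ = aₖpₖ₋₁ + pₖ₋₂, qₖ = aₖqₖ₋₁ + qₖ₋₂ (with p₋₁=1, p₋₂=0, q₋₁=0, q₋₂=1):
  k=0: a=1, p=1, q=1
  k=1: a=7, p=8, q=7
  k=2: a=2, p=17, q=15
  k=3: a=5, p=93, q=82
  k=4: a=2, p=203, q=179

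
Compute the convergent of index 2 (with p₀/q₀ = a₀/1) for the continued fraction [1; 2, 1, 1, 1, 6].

4/3

Using pₖ = aₖpₖ₋₁ + pₖ₋₂, qₖ = aₖqₖ₋₁ + qₖ₋₂ (with p₋₁=1, p₋₂=0, q₋₁=0, q₋₂=1):
  k=0: a=1, p=1, q=1
  k=1: a=2, p=3, q=2
  k=2: a=1, p=4, q=3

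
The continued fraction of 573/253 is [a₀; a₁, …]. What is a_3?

3

573 = 2·253 + 67   →  a_0 = 2
253 = 3·67 + 52   →  a_1 = 3
67 = 1·52 + 15   →  a_2 = 1
52 = 3·15 + 7   →  a_3 = 3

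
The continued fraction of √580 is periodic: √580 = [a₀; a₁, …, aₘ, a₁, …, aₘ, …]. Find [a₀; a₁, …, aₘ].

a₀ = ⌊√580⌋ = 24.
With m₀=0, d₀=1 and mₖ₊₁ = dₖaₖ − mₖ, dₖ₊₁ = (n − mₖ₊₁²)/dₖ, aₖ₊₁ = ⌊(a₀+mₖ₊₁)/dₖ₊₁⌋:
  k=1: m=24, d=4, a=12
  k=2: m=24, d=1, a=48
d=1 and a=2a₀=48 at k=2, so the next step gives (m, d) = (24, 4) again — its k=1 value — and the period has length 2.

[24; 12, 48]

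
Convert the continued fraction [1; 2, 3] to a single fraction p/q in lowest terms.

10/7

Using pₖ = aₖpₖ₋₁ + pₖ₋₂ and qₖ = aₖqₖ₋₁ + qₖ₋₂:
  k=0: a=1, p=1, q=1
  k=1: a=2, p=3, q=2
  k=2: a=3, p=10, q=7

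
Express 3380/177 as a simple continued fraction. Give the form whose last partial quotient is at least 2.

3380 = 19*177 + 17
177 = 10*17 + 7
17 = 2*7 + 3
7 = 2*3 + 1
3 = 3*1 + 0  (stop)
So 3380/177 = [19; 10, 2, 2, 3].

[19; 10, 2, 2, 3]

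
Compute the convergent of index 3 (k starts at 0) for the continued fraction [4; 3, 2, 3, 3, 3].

103/24

Using pₖ = aₖpₖ₋₁ + pₖ₋₂, qₖ = aₖqₖ₋₁ + qₖ₋₂ (with p₋₁=1, p₋₂=0, q₋₁=0, q₋₂=1):
  k=0: a=4, p=4, q=1
  k=1: a=3, p=13, q=3
  k=2: a=2, p=30, q=7
  k=3: a=3, p=103, q=24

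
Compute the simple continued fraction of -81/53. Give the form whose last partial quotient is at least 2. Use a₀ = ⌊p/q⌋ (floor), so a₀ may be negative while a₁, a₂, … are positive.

[-2; 2, 8, 3]

-81 = -2·53 + 25
53 = 2·25 + 3
25 = 8·3 + 1
3 = 3·1 + 0  (stop)
So -81/53 = [-2; 2, 8, 3].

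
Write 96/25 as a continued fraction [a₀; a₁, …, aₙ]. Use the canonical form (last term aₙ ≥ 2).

[3; 1, 5, 4]

96 = 3*25 + 21
25 = 1*21 + 4
21 = 5*4 + 1
4 = 4*1 + 0  (stop)
So 96/25 = [3; 1, 5, 4].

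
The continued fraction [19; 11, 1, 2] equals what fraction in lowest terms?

668/35

Using pₖ = aₖpₖ₋₁ + pₖ₋₂ and qₖ = aₖqₖ₋₁ + qₖ₋₂:
  k=0: a=19, p=19, q=1
  k=1: a=11, p=210, q=11
  k=2: a=1, p=229, q=12
  k=3: a=2, p=668, q=35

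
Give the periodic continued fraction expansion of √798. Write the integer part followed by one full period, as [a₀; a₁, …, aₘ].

[28; 4, 56]

a₀ = ⌊√798⌋ = 28.
With m₀=0, d₀=1 and mₖ₊₁ = dₖaₖ − mₖ, dₖ₊₁ = (n − mₖ₊₁²)/dₖ, aₖ₊₁ = ⌊(a₀+mₖ₊₁)/dₖ₊₁⌋:
  k=1: m=28, d=14, a=4
  k=2: m=28, d=1, a=56
d=1 and a=2a₀=56 at k=2, so the next step gives (m, d) = (28, 14) again — its k=1 value — and the period has length 2.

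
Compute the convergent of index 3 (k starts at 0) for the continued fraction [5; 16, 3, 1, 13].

329/65

Using pₖ = aₖpₖ₋₁ + pₖ₋₂, qₖ = aₖqₖ₋₁ + qₖ₋₂ (with p₋₁=1, p₋₂=0, q₋₁=0, q₋₂=1):
  k=0: a=5, p=5, q=1
  k=1: a=16, p=81, q=16
  k=2: a=3, p=248, q=49
  k=3: a=1, p=329, q=65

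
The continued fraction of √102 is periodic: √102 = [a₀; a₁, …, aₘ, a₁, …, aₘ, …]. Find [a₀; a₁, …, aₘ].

a₀ = ⌊√102⌋ = 10.
With m₀=0, d₀=1 and mₖ₊₁ = dₖaₖ − mₖ, dₖ₊₁ = (n − mₖ₊₁²)/dₖ, aₖ₊₁ = ⌊(a₀+mₖ₊₁)/dₖ₊₁⌋:
  k=1: m=10, d=2, a=10
  k=2: m=10, d=1, a=20
d=1 and a=2a₀=20 at k=2, so the next step gives (m, d) = (10, 2) again — its k=1 value — and the period has length 2.

[10; 10, 20]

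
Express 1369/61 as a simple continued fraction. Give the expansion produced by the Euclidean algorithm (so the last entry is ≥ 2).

1369 = 22·61 + 27
61 = 2·27 + 7
27 = 3·7 + 6
7 = 1·6 + 1
6 = 6·1 + 0  (stop)
So 1369/61 = [22; 2, 3, 1, 6].

[22; 2, 3, 1, 6]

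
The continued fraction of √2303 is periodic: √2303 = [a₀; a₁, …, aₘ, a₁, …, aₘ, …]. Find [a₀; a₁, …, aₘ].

a₀ = ⌊√2303⌋ = 47.
With m₀=0, d₀=1 and mₖ₊₁ = dₖaₖ − mₖ, dₖ₊₁ = (n − mₖ₊₁²)/dₖ, aₖ₊₁ = ⌊(a₀+mₖ₊₁)/dₖ₊₁⌋:
  k=1: m=47, d=94, a=1
  k=2: m=47, d=1, a=94
d=1 and a=2a₀=94 at k=2, so the next step gives (m, d) = (47, 94) again — its k=1 value — and the period has length 2.

[47; 1, 94]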